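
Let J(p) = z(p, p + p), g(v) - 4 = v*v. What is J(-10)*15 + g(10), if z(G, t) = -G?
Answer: 254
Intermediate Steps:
g(v) = 4 + v**2 (g(v) = 4 + v*v = 4 + v**2)
J(p) = -p
J(-10)*15 + g(10) = -1*(-10)*15 + (4 + 10**2) = 10*15 + (4 + 100) = 150 + 104 = 254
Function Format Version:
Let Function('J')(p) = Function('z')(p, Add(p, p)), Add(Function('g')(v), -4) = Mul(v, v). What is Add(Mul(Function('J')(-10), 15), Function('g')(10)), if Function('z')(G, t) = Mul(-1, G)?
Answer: 254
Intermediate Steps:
Function('g')(v) = Add(4, Pow(v, 2)) (Function('g')(v) = Add(4, Mul(v, v)) = Add(4, Pow(v, 2)))
Function('J')(p) = Mul(-1, p)
Add(Mul(Function('J')(-10), 15), Function('g')(10)) = Add(Mul(Mul(-1, -10), 15), Add(4, Pow(10, 2))) = Add(Mul(10, 15), Add(4, 100)) = Add(150, 104) = 254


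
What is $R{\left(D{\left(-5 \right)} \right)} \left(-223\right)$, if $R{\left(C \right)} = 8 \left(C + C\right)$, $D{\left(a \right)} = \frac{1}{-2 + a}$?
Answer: $\frac{3568}{7} \approx 509.71$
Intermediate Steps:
$R{\left(C \right)} = 16 C$ ($R{\left(C \right)} = 8 \cdot 2 C = 16 C$)
$R{\left(D{\left(-5 \right)} \right)} \left(-223\right) = \frac{16}{-2 - 5} \left(-223\right) = \frac{16}{-7} \left(-223\right) = 16 \left(- \frac{1}{7}\right) \left(-223\right) = \left(- \frac{16}{7}\right) \left(-223\right) = \frac{3568}{7}$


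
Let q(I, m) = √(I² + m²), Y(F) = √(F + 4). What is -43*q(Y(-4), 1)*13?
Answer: -559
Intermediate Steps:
Y(F) = √(4 + F)
-43*q(Y(-4), 1)*13 = -43*√((√(4 - 4))² + 1²)*13 = -43*√((√0)² + 1)*13 = -43*√(0² + 1)*13 = -43*√(0 + 1)*13 = -43*√1*13 = -43*1*13 = -43*13 = -559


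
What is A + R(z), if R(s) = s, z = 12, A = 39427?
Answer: 39439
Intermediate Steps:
A + R(z) = 39427 + 12 = 39439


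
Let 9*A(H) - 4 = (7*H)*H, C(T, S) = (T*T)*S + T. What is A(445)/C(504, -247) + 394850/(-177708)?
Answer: -18600623481911/8362242930888 ≈ -2.2244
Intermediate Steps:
C(T, S) = T + S*T² (C(T, S) = T²*S + T = S*T² + T = T + S*T²)
A(H) = 4/9 + 7*H²/9 (A(H) = 4/9 + ((7*H)*H)/9 = 4/9 + (7*H²)/9 = 4/9 + 7*H²/9)
A(445)/C(504, -247) + 394850/(-177708) = (4/9 + (7/9)*445²)/((504*(1 - 247*504))) + 394850/(-177708) = (4/9 + (7/9)*198025)/((504*(1 - 124488))) + 394850*(-1/177708) = (4/9 + 1386175/9)/((504*(-124487))) - 197425/88854 = (1386179/9)/(-62741448) - 197425/88854 = (1386179/9)*(-1/62741448) - 197425/88854 = -1386179/564673032 - 197425/88854 = -18600623481911/8362242930888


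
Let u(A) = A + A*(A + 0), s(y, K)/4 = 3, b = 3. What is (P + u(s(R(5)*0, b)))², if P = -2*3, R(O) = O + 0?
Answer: 22500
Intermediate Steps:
R(O) = O
s(y, K) = 12 (s(y, K) = 4*3 = 12)
P = -6
u(A) = A + A² (u(A) = A + A*A = A + A²)
(P + u(s(R(5)*0, b)))² = (-6 + 12*(1 + 12))² = (-6 + 12*13)² = (-6 + 156)² = 150² = 22500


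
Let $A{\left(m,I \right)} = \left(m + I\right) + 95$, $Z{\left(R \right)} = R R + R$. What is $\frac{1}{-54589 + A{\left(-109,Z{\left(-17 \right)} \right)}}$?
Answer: $- \frac{1}{54331} \approx -1.8406 \cdot 10^{-5}$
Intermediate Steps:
$Z{\left(R \right)} = R + R^{2}$ ($Z{\left(R \right)} = R^{2} + R = R + R^{2}$)
$A{\left(m,I \right)} = 95 + I + m$ ($A{\left(m,I \right)} = \left(I + m\right) + 95 = 95 + I + m$)
$\frac{1}{-54589 + A{\left(-109,Z{\left(-17 \right)} \right)}} = \frac{1}{-54589 - \left(14 + 17 \left(1 - 17\right)\right)} = \frac{1}{-54589 - -258} = \frac{1}{-54589 + \left(95 + 272 - 109\right)} = \frac{1}{-54589 + 258} = \frac{1}{-54331} = - \frac{1}{54331}$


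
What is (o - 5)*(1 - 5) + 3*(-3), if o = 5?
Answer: -9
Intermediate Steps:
(o - 5)*(1 - 5) + 3*(-3) = (5 - 5)*(1 - 5) + 3*(-3) = 0*(-4) - 9 = 0 - 9 = -9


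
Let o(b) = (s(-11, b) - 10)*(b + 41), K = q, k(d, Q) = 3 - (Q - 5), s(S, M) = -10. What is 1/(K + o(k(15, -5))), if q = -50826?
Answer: -1/51906 ≈ -1.9266e-5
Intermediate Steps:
k(d, Q) = 8 - Q (k(d, Q) = 3 - (-5 + Q) = 3 + (5 - Q) = 8 - Q)
K = -50826
o(b) = -820 - 20*b (o(b) = (-10 - 10)*(b + 41) = -20*(41 + b) = -820 - 20*b)
1/(K + o(k(15, -5))) = 1/(-50826 + (-820 - 20*(8 - 1*(-5)))) = 1/(-50826 + (-820 - 20*(8 + 5))) = 1/(-50826 + (-820 - 20*13)) = 1/(-50826 + (-820 - 260)) = 1/(-50826 - 1080) = 1/(-51906) = -1/51906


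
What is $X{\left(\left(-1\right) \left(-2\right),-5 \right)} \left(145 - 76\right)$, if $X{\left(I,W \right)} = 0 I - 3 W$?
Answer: $1035$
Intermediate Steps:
$X{\left(I,W \right)} = - 3 W$ ($X{\left(I,W \right)} = 0 - 3 W = - 3 W$)
$X{\left(\left(-1\right) \left(-2\right),-5 \right)} \left(145 - 76\right) = \left(-3\right) \left(-5\right) \left(145 - 76\right) = 15 \cdot 69 = 1035$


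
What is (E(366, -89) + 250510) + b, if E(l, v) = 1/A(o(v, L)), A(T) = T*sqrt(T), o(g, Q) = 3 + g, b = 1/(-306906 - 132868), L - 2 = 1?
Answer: 110167784739/439774 + I*sqrt(86)/7396 ≈ 2.5051e+5 + 0.0012539*I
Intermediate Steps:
L = 3 (L = 2 + 1 = 3)
b = -1/439774 (b = 1/(-439774) = -1/439774 ≈ -2.2739e-6)
A(T) = T**(3/2)
E(l, v) = (3 + v)**(-3/2) (E(l, v) = 1/((3 + v)**(3/2)) = (3 + v)**(-3/2))
(E(366, -89) + 250510) + b = ((3 - 89)**(-3/2) + 250510) - 1/439774 = ((-86)**(-3/2) + 250510) - 1/439774 = (I*sqrt(86)/7396 + 250510) - 1/439774 = (250510 + I*sqrt(86)/7396) - 1/439774 = 110167784739/439774 + I*sqrt(86)/7396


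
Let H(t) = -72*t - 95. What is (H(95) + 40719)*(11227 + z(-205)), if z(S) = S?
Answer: 372367248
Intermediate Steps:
H(t) = -95 - 72*t
(H(95) + 40719)*(11227 + z(-205)) = ((-95 - 72*95) + 40719)*(11227 - 205) = ((-95 - 6840) + 40719)*11022 = (-6935 + 40719)*11022 = 33784*11022 = 372367248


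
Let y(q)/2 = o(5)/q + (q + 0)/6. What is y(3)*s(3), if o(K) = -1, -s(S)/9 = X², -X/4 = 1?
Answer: -48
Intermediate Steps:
X = -4 (X = -4*1 = -4)
s(S) = -144 (s(S) = -9*(-4)² = -9*16 = -144)
y(q) = -2/q + q/3 (y(q) = 2*(-1/q + (q + 0)/6) = 2*(-1/q + q*(⅙)) = 2*(-1/q + q/6) = -2/q + q/3)
y(3)*s(3) = (-2/3 + (⅓)*3)*(-144) = (-2*⅓ + 1)*(-144) = (-⅔ + 1)*(-144) = (⅓)*(-144) = -48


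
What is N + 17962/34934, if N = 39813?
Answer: 695422652/17467 ≈ 39814.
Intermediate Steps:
N + 17962/34934 = 39813 + 17962/34934 = 39813 + 17962*(1/34934) = 39813 + 8981/17467 = 695422652/17467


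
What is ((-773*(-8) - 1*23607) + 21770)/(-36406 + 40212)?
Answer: 4347/3806 ≈ 1.1421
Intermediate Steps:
((-773*(-8) - 1*23607) + 21770)/(-36406 + 40212) = ((6184 - 23607) + 21770)/3806 = (-17423 + 21770)*(1/3806) = 4347*(1/3806) = 4347/3806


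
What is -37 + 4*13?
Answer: 15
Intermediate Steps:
-37 + 4*13 = -37 + 52 = 15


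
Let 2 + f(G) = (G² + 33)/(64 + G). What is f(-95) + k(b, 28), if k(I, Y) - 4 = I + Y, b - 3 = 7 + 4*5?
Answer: -7198/31 ≈ -232.19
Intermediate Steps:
b = 30 (b = 3 + (7 + 4*5) = 3 + (7 + 20) = 3 + 27 = 30)
k(I, Y) = 4 + I + Y (k(I, Y) = 4 + (I + Y) = 4 + I + Y)
f(G) = -2 + (33 + G²)/(64 + G) (f(G) = -2 + (G² + 33)/(64 + G) = -2 + (33 + G²)/(64 + G))
f(-95) + k(b, 28) = (-95 + (-95)² - 2*(-95))/(64 - 95) + (4 + 30 + 28) = (-95 + 9025 + 190)/(-31) + 62 = -1/31*9120 + 62 = -9120/31 + 62 = -7198/31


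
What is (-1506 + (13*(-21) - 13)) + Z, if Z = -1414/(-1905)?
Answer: -3412346/1905 ≈ -1791.3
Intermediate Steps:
Z = 1414/1905 (Z = -1414*(-1/1905) = 1414/1905 ≈ 0.74226)
(-1506 + (13*(-21) - 13)) + Z = (-1506 + (13*(-21) - 13)) + 1414/1905 = (-1506 + (-273 - 13)) + 1414/1905 = (-1506 - 286) + 1414/1905 = -1792 + 1414/1905 = -3412346/1905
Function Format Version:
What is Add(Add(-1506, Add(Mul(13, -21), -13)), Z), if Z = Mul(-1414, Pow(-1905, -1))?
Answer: Rational(-3412346, 1905) ≈ -1791.3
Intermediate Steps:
Z = Rational(1414, 1905) (Z = Mul(-1414, Rational(-1, 1905)) = Rational(1414, 1905) ≈ 0.74226)
Add(Add(-1506, Add(Mul(13, -21), -13)), Z) = Add(Add(-1506, Add(Mul(13, -21), -13)), Rational(1414, 1905)) = Add(Add(-1506, Add(-273, -13)), Rational(1414, 1905)) = Add(Add(-1506, -286), Rational(1414, 1905)) = Add(-1792, Rational(1414, 1905)) = Rational(-3412346, 1905)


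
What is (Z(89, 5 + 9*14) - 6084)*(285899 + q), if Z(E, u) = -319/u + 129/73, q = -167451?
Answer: -6892214320640/9563 ≈ -7.2072e+8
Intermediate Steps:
Z(E, u) = 129/73 - 319/u (Z(E, u) = -319/u + 129*(1/73) = -319/u + 129/73 = 129/73 - 319/u)
(Z(89, 5 + 9*14) - 6084)*(285899 + q) = ((129/73 - 319/(5 + 9*14)) - 6084)*(285899 - 167451) = ((129/73 - 319/(5 + 126)) - 6084)*118448 = ((129/73 - 319/131) - 6084)*118448 = (-6388/9563 - 6084)*118448 = -58187680/9563*118448 = -6892214320640/9563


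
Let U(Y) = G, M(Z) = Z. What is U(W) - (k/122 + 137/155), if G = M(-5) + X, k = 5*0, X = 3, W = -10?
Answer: -447/155 ≈ -2.8839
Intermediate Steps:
k = 0
G = -2 (G = -5 + 3 = -2)
U(Y) = -2
U(W) - (k/122 + 137/155) = -2 - (0/122 + 137/155) = -2 - (0*(1/122) + 137*(1/155)) = -2 - (0 + 137/155) = -2 - 1*137/155 = -2 - 137/155 = -447/155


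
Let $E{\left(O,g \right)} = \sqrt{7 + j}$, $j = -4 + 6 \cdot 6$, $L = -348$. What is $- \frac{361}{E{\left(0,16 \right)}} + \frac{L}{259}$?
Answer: $- \frac{348}{259} - \frac{361 \sqrt{39}}{39} \approx -59.15$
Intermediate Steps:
$j = 32$ ($j = -4 + 36 = 32$)
$E{\left(O,g \right)} = \sqrt{39}$ ($E{\left(O,g \right)} = \sqrt{7 + 32} = \sqrt{39}$)
$- \frac{361}{E{\left(0,16 \right)}} + \frac{L}{259} = - \frac{361}{\sqrt{39}} - \frac{348}{259} = - 361 \frac{\sqrt{39}}{39} - \frac{348}{259} = - \frac{361 \sqrt{39}}{39} - \frac{348}{259} = - \frac{348}{259} - \frac{361 \sqrt{39}}{39}$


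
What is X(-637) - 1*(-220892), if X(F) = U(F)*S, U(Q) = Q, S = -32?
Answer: 241276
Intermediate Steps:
X(F) = -32*F (X(F) = F*(-32) = -32*F)
X(-637) - 1*(-220892) = -32*(-637) - 1*(-220892) = 20384 + 220892 = 241276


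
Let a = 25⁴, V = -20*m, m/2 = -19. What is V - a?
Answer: -389865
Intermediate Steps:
m = -38 (m = 2*(-19) = -38)
V = 760 (V = -20*(-38) = 760)
a = 390625
V - a = 760 - 1*390625 = 760 - 390625 = -389865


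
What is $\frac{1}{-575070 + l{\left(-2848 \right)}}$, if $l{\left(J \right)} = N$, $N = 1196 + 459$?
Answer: $- \frac{1}{573415} \approx -1.7439 \cdot 10^{-6}$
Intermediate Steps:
$N = 1655$
$l{\left(J \right)} = 1655$
$\frac{1}{-575070 + l{\left(-2848 \right)}} = \frac{1}{-575070 + 1655} = \frac{1}{-573415} = - \frac{1}{573415}$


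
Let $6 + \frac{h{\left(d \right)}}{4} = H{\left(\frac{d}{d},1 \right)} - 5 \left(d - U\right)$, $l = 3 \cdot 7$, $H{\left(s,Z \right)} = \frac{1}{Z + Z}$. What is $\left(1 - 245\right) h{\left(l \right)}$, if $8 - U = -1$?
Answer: $63928$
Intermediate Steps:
$U = 9$ ($U = 8 - -1 = 8 + 1 = 9$)
$H{\left(s,Z \right)} = \frac{1}{2 Z}$
$l = 21$
$h{\left(d \right)} = 158 - 20 d$ ($h{\left(d \right)} = -24 + 4 \left(\frac{1}{2 \cdot 1} - 5 \left(d - 9\right)\right) = -24 + 4 \left(\frac{1}{2} \cdot 1 - 5 \left(d - 9\right)\right) = -24 + 4 \left(\frac{1}{2} - 5 \left(-9 + d\right)\right) = -24 + 4 \left(\frac{1}{2} - \left(-45 + 5 d\right)\right) = -24 + 4 \left(\frac{91}{2} - 5 d\right) = -24 - \left(-182 + 20 d\right) = 158 - 20 d$)
$\left(1 - 245\right) h{\left(l \right)} = \left(1 - 245\right) \left(158 - 420\right) = - 244 \left(158 - 420\right) = \left(-244\right) \left(-262\right) = 63928$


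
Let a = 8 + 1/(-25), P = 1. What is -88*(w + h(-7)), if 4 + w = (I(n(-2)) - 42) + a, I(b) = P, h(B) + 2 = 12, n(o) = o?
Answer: 59488/25 ≈ 2379.5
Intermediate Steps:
h(B) = 10 (h(B) = -2 + 12 = 10)
I(b) = 1
a = 199/25 (a = 8 - 1/25 = 199/25 ≈ 7.9600)
w = -926/25 (w = -4 + ((1 - 42) + 199/25) = -4 + (-41 + 199/25) = -4 - 826/25 = -926/25 ≈ -37.040)
-88*(w + h(-7)) = -88*(-926/25 + 10) = -88*(-676/25) = 59488/25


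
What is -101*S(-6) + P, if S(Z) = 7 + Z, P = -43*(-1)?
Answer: -58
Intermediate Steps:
P = 43
-101*S(-6) + P = -101*(7 - 6) + 43 = -101*1 + 43 = -101 + 43 = -58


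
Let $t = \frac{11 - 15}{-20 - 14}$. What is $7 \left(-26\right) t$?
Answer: $- \frac{364}{17} \approx -21.412$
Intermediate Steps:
$t = \frac{2}{17}$ ($t = - \frac{4}{-34} = \left(-4\right) \left(- \frac{1}{34}\right) = \frac{2}{17} \approx 0.11765$)
$7 \left(-26\right) t = 7 \left(-26\right) \frac{2}{17} = \left(-182\right) \frac{2}{17} = - \frac{364}{17}$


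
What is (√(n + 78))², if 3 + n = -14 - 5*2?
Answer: 51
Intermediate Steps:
n = -27 (n = -3 + (-14 - 5*2) = -3 + (-14 - 10) = -3 - 24 = -27)
(√(n + 78))² = (√(-27 + 78))² = (√51)² = 51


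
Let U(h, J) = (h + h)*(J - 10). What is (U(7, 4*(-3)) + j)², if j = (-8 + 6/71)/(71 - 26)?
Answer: 969480482884/10208025 ≈ 94972.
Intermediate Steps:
U(h, J) = 2*h*(-10 + J) (U(h, J) = (2*h)*(-10 + J) = 2*h*(-10 + J))
j = -562/3195 (j = (-8 + 6*(1/71))/45 = (-8 + 6/71)*(1/45) = -562/71*1/45 = -562/3195 ≈ -0.17590)
(U(7, 4*(-3)) + j)² = (2*7*(-10 + 4*(-3)) - 562/3195)² = (2*7*(-10 - 12) - 562/3195)² = (2*7*(-22) - 562/3195)² = (-308 - 562/3195)² = (-984622/3195)² = 969480482884/10208025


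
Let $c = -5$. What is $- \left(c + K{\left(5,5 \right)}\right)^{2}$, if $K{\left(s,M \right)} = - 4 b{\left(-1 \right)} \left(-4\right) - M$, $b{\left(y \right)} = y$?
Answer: $-676$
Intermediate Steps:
$K{\left(s,M \right)} = -16 - M$ ($K{\left(s,M \right)} = \left(-4\right) \left(-1\right) \left(-4\right) - M = 4 \left(-4\right) - M = -16 - M$)
$- \left(c + K{\left(5,5 \right)}\right)^{2} = - \left(-5 - 21\right)^{2} = - \left(-26\right)^{2} = \left(-1\right) 676 = -676$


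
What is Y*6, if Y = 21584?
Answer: 129504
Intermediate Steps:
Y*6 = 21584*6 = 129504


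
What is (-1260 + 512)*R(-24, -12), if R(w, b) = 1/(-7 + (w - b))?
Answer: 748/19 ≈ 39.368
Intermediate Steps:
R(w, b) = 1/(-7 + w - b)
(-1260 + 512)*R(-24, -12) = (-1260 + 512)/(-7 - 24 - 1*(-12)) = -748/(-7 - 24 + 12) = -748/(-19) = -748*(-1/19) = 748/19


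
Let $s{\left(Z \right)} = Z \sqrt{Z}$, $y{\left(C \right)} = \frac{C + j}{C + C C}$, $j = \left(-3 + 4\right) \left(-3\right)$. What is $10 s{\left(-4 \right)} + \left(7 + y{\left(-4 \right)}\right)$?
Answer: $\frac{77}{12} - 80 i \approx 6.4167 - 80.0 i$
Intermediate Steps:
$j = -3$ ($j = 1 \left(-3\right) = -3$)
$y{\left(C \right)} = \frac{-3 + C}{C + C^{2}}$ ($y{\left(C \right)} = \frac{C - 3}{C + C C} = \frac{-3 + C}{C + C^{2}}$)
$s{\left(Z \right)} = Z^{\frac{3}{2}}$
$10 s{\left(-4 \right)} + \left(7 + y{\left(-4 \right)}\right) = 10 \left(-4\right)^{\frac{3}{2}} + \left(7 + \frac{-3 - 4}{\left(-4\right) \left(1 - 4\right)}\right) = 10 \left(- 8 i\right) + \left(7 - \frac{1}{4} \frac{1}{-3} \left(-7\right)\right) = - 80 i + \left(7 - \left(- \frac{1}{12}\right) \left(-7\right)\right) = - 80 i + \left(7 - \frac{7}{12}\right) = - 80 i + \frac{77}{12} = \frac{77}{12} - 80 i$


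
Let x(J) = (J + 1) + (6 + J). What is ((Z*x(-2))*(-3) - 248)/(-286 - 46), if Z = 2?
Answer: 133/166 ≈ 0.80120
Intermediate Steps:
x(J) = 7 + 2*J (x(J) = (1 + J) + (6 + J) = 7 + 2*J)
((Z*x(-2))*(-3) - 248)/(-286 - 46) = ((2*(7 + 2*(-2)))*(-3) - 248)/(-286 - 46) = ((2*(7 - 4))*(-3) - 248)/(-332) = ((2*3)*(-3) - 248)*(-1/332) = (6*(-3) - 248)*(-1/332) = (-18 - 248)*(-1/332) = -266*(-1/332) = 133/166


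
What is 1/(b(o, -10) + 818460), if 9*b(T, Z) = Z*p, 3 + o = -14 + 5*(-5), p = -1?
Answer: 9/7366150 ≈ 1.2218e-6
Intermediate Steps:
o = -42 (o = -3 + (-14 + 5*(-5)) = -3 + (-14 - 25) = -3 - 39 = -42)
b(T, Z) = -Z/9 (b(T, Z) = (Z*(-1))/9 = (-Z)/9 = -Z/9)
1/(b(o, -10) + 818460) = 1/(-⅑*(-10) + 818460) = 1/(10/9 + 818460) = 1/(7366150/9) = 9/7366150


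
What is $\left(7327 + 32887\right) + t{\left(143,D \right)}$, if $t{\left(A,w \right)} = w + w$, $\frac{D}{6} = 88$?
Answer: $41270$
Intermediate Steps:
$D = 528$ ($D = 6 \cdot 88 = 528$)
$t{\left(A,w \right)} = 2 w$
$\left(7327 + 32887\right) + t{\left(143,D \right)} = \left(7327 + 32887\right) + 2 \cdot 528 = 40214 + 1056 = 41270$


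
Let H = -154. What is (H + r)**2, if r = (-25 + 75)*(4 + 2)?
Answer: 21316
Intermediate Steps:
r = 300 (r = 50*6 = 300)
(H + r)**2 = (-154 + 300)**2 = 146**2 = 21316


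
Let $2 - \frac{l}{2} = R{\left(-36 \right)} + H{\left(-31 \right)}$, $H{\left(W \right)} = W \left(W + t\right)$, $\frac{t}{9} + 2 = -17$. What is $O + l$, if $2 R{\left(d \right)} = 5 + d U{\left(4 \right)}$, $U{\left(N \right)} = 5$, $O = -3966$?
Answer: $-16311$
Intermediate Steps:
$t = -171$ ($t = -18 + 9 \left(-17\right) = -18 - 153 = -171$)
$R{\left(d \right)} = \frac{5}{2} + \frac{5 d}{2}$ ($R{\left(d \right)} = \frac{5 + d 5}{2} = \frac{5 + 5 d}{2} = \frac{5}{2} + \frac{5 d}{2}$)
$H{\left(W \right)} = W \left(-171 + W\right)$ ($H{\left(W \right)} = W \left(W - 171\right) = W \left(-171 + W\right)$)
$l = -12345$ ($l = 4 - 2 \left(\left(\frac{5}{2} + \frac{5}{2} \left(-36\right)\right) - 31 \left(-171 - 31\right)\right) = 4 - 2 \left(\left(\frac{5}{2} - 90\right) - -6262\right) = 4 - 2 \left(- \frac{175}{2} + 6262\right) = 4 - 12349 = -12345$)
$O + l = -3966 - 12345 = -16311$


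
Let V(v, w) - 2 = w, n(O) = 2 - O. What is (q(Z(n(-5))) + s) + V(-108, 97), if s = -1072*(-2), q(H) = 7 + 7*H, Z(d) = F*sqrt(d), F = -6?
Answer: 2250 - 42*sqrt(7) ≈ 2138.9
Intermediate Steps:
V(v, w) = 2 + w
Z(d) = -6*sqrt(d)
s = 2144
(q(Z(n(-5))) + s) + V(-108, 97) = ((7 + 7*(-6*sqrt(2 - 1*(-5)))) + 2144) + (2 + 97) = ((7 + 7*(-6*sqrt(2 + 5))) + 2144) + 99 = ((7 + 7*(-6*sqrt(7))) + 2144) + 99 = ((7 - 42*sqrt(7)) + 2144) + 99 = (2151 - 42*sqrt(7)) + 99 = 2250 - 42*sqrt(7)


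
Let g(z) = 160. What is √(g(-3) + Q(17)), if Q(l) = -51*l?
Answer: I*√707 ≈ 26.589*I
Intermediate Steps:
√(g(-3) + Q(17)) = √(160 - 51*17) = √(160 - 867) = √(-707) = I*√707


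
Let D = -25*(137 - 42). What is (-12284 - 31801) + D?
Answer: -46460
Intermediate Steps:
D = -2375 (D = -25*95 = -2375)
(-12284 - 31801) + D = (-12284 - 31801) - 2375 = -44085 - 2375 = -46460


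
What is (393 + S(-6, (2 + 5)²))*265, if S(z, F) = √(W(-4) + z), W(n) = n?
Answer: 104145 + 265*I*√10 ≈ 1.0415e+5 + 838.0*I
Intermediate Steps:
S(z, F) = √(-4 + z)
(393 + S(-6, (2 + 5)²))*265 = (393 + √(-4 - 6))*265 = (393 + √(-10))*265 = (393 + I*√10)*265 = 104145 + 265*I*√10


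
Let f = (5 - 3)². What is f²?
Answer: 16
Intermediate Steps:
f = 4 (f = 2² = 4)
f² = 4² = 16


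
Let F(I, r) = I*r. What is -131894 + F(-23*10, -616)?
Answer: 9786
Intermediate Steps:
-131894 + F(-23*10, -616) = -131894 - 23*10*(-616) = -131894 - 230*(-616) = -131894 + 141680 = 9786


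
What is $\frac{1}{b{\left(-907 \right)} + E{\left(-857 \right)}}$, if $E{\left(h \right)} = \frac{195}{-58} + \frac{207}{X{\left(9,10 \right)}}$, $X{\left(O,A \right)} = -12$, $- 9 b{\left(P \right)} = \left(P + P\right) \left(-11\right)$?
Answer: $- \frac{1044}{2336183} \approx -0.00044688$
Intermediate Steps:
$b{\left(P \right)} = \frac{22 P}{9}$ ($b{\left(P \right)} = - \frac{\left(P + P\right) \left(-11\right)}{9} = - \frac{2 P \left(-11\right)}{9} = - \frac{\left(-22\right) P}{9} = \frac{22 P}{9}$)
$E{\left(h \right)} = - \frac{2391}{116}$ ($E{\left(h \right)} = \frac{195}{-58} + \frac{207}{-12} = 195 \left(- \frac{1}{58}\right) + 207 \left(- \frac{1}{12}\right) = - \frac{195}{58} - \frac{69}{4} = - \frac{2391}{116}$)
$\frac{1}{b{\left(-907 \right)} + E{\left(-857 \right)}} = \frac{1}{\frac{22}{9} \left(-907\right) - \frac{2391}{116}} = \frac{1}{- \frac{19954}{9} - \frac{2391}{116}} = \frac{1}{- \frac{2336183}{1044}} = - \frac{1044}{2336183}$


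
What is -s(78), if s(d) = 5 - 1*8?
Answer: 3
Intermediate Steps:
s(d) = -3 (s(d) = 5 - 8 = -3)
-s(78) = -1*(-3) = 3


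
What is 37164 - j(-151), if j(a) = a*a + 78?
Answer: 14285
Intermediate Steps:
j(a) = 78 + a**2 (j(a) = a**2 + 78 = 78 + a**2)
37164 - j(-151) = 37164 - (78 + (-151)**2) = 37164 - (78 + 22801) = 37164 - 1*22879 = 37164 - 22879 = 14285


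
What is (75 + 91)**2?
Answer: 27556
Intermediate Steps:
(75 + 91)**2 = 166**2 = 27556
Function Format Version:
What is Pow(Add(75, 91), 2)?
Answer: 27556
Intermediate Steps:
Pow(Add(75, 91), 2) = Pow(166, 2) = 27556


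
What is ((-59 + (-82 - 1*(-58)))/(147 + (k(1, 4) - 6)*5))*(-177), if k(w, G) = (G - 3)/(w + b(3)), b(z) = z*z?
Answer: 29382/235 ≈ 125.03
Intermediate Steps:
b(z) = z²
k(w, G) = (-3 + G)/(9 + w) (k(w, G) = (G - 3)/(w + 3²) = (-3 + G)/(w + 9) = (-3 + G)/(9 + w))
((-59 + (-82 - 1*(-58)))/(147 + (k(1, 4) - 6)*5))*(-177) = ((-59 + (-82 - 1*(-58)))/(147 + ((-3 + 4)/(9 + 1) - 6)*5))*(-177) = ((-59 + (-82 + 58))/(147 + (1/10 - 6)*5))*(-177) = ((-59 - 24)/(147 + ((⅒)*1 - 6)*5))*(-177) = -83/(147 + (⅒ - 6)*5)*(-177) = -83/(147 - 59/10*5)*(-177) = -83/(147 - 59/2)*(-177) = -83/235/2*(-177) = -83*2/235*(-177) = -166/235*(-177) = 29382/235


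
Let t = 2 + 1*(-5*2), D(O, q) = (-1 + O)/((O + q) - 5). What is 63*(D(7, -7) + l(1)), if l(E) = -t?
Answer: 2142/5 ≈ 428.40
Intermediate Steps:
D(O, q) = (-1 + O)/(-5 + O + q)
t = -8 (t = 2 + 1*(-10) = 2 - 10 = -8)
l(E) = 8 (l(E) = -1*(-8) = 8)
63*(D(7, -7) + l(1)) = 63*((-1 + 7)/(-5 + 7 - 7) + 8) = 63*(6/(-5) + 8) = 63*(-1/5*6 + 8) = 63*(-6/5 + 8) = 63*(34/5) = 2142/5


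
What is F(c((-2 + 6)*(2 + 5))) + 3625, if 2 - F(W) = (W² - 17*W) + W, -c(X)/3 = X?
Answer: -4773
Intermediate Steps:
c(X) = -3*X
F(W) = 2 - W² + 16*W (F(W) = 2 - ((W² - 17*W) + W) = 2 - (W² - 16*W) = 2 + (-W² + 16*W) = 2 - W² + 16*W)
F(c((-2 + 6)*(2 + 5))) + 3625 = (2 - (-3*(-2 + 6)*(2 + 5))² + 16*(-3*(-2 + 6)*(2 + 5))) + 3625 = (2 - (-12*7)² + 16*(-12*7)) + 3625 = (2 - (-3*28)² + 16*(-3*28)) + 3625 = (2 - 1*(-84)² + 16*(-84)) + 3625 = (2 - 1*7056 - 1344) + 3625 = (2 - 7056 - 1344) + 3625 = -8398 + 3625 = -4773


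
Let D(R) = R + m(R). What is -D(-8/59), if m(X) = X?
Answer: 16/59 ≈ 0.27119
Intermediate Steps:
D(R) = 2*R (D(R) = R + R = 2*R)
-D(-8/59) = -2*(-8/59) = -2*(-8*1/59) = -2*(-8)/59 = -1*(-16/59) = 16/59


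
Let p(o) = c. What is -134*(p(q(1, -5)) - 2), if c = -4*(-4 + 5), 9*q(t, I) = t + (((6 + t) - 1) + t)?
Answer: 804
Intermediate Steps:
q(t, I) = 5/9 + t/3 (q(t, I) = (t + (((6 + t) - 1) + t))/9 = (t + ((5 + t) + t))/9 = (t + (5 + 2*t))/9 = (5 + 3*t)/9 = 5/9 + t/3)
c = -4 (c = -4*1 = -4)
p(o) = -4
-134*(p(q(1, -5)) - 2) = -134*(-4 - 2) = -134*(-6) = 804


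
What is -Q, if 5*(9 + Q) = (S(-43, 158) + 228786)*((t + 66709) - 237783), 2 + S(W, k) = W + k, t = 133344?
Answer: 1727271863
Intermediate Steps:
S(W, k) = -2 + W + k (S(W, k) = -2 + (W + k) = -2 + W + k)
Q = -1727271863 (Q = -9 + (((-2 - 43 + 158) + 228786)*((133344 + 66709) - 237783))/5 = -9 + ((113 + 228786)*(200053 - 237783))/5 = -9 + (228899*(-37730))/5 = -9 + (1/5)*(-8636359270) = -9 - 1727271854 = -1727271863)
-Q = -1*(-1727271863) = 1727271863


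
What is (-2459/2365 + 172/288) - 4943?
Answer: -841769393/170280 ≈ -4943.4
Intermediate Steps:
(-2459/2365 + 172/288) - 4943 = (-2459*1/2365 + 172*(1/288)) - 4943 = (-2459/2365 + 43/72) - 4943 = -75353/170280 - 4943 = -841769393/170280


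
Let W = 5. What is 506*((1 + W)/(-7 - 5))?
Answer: -253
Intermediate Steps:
506*((1 + W)/(-7 - 5)) = 506*((1 + 5)/(-7 - 5)) = 506*(6/(-12)) = 506*(6*(-1/12)) = 506*(-½) = -253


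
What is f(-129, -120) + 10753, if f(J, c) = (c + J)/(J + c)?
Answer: 10754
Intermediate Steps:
f(J, c) = 1 (f(J, c) = (J + c)/(J + c) = 1)
f(-129, -120) + 10753 = 1 + 10753 = 10754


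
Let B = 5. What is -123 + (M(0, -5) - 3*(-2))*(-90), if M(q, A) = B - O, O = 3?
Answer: -843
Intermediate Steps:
M(q, A) = 2 (M(q, A) = 5 - 1*3 = 5 - 3 = 2)
-123 + (M(0, -5) - 3*(-2))*(-90) = -123 + (2 - 3*(-2))*(-90) = -123 + (2 + 6)*(-90) = -123 + 8*(-90) = -123 - 720 = -843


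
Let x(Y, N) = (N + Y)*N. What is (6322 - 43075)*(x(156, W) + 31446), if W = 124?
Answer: -2431798998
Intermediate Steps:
x(Y, N) = N*(N + Y)
(6322 - 43075)*(x(156, W) + 31446) = (6322 - 43075)*(124*(124 + 156) + 31446) = -36753*(124*280 + 31446) = -36753*(34720 + 31446) = -36753*66166 = -2431798998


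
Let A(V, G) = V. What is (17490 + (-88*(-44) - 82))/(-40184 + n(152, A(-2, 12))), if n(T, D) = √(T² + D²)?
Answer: -213778880/403682687 - 10640*√5777/403682687 ≈ -0.53158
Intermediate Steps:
n(T, D) = √(D² + T²)
(17490 + (-88*(-44) - 82))/(-40184 + n(152, A(-2, 12))) = (17490 + (-88*(-44) - 82))/(-40184 + √((-2)² + 152²)) = (17490 + (3872 - 82))/(-40184 + √(4 + 23104)) = (17490 + 3790)/(-40184 + √23108) = 21280/(-40184 + 2*√5777)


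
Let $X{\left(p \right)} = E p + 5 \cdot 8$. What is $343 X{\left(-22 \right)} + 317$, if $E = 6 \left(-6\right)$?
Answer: $285693$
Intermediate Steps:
$E = -36$
$X{\left(p \right)} = 40 - 36 p$ ($X{\left(p \right)} = - 36 p + 5 \cdot 8 = - 36 p + 40 = 40 - 36 p$)
$343 X{\left(-22 \right)} + 317 = 343 \left(40 - -792\right) + 317 = 343 \left(40 + 792\right) + 317 = 343 \cdot 832 + 317 = 285376 + 317 = 285693$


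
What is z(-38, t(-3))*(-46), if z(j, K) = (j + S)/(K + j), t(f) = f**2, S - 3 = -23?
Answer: -92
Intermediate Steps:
S = -20 (S = 3 - 23 = -20)
z(j, K) = (-20 + j)/(K + j) (z(j, K) = (j - 20)/(K + j) = (-20 + j)/(K + j))
z(-38, t(-3))*(-46) = ((-20 - 38)/((-3)**2 - 38))*(-46) = (-58/(9 - 38))*(-46) = (-58/(-29))*(-46) = -1/29*(-58)*(-46) = 2*(-46) = -92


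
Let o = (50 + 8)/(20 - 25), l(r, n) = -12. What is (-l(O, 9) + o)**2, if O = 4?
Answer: 4/25 ≈ 0.16000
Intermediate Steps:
o = -58/5 (o = 58/(-5) = 58*(-1/5) = -58/5 ≈ -11.600)
(-l(O, 9) + o)**2 = (-1*(-12) - 58/5)**2 = (12 - 58/5)**2 = (2/5)**2 = 4/25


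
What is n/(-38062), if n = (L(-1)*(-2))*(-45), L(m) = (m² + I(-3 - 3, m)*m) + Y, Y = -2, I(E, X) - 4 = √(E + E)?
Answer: 225/19031 + 90*I*√3/19031 ≈ 0.011823 + 0.0081911*I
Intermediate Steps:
I(E, X) = 4 + √2*√E (I(E, X) = 4 + √(E + E) = 4 + √(2*E) = 4 + √2*√E)
L(m) = -2 + m² + m*(4 + 2*I*√3) (L(m) = (m² + (4 + √2*√(-3 - 3))*m) - 2 = (m² + (4 + √2*√(-6))*m) - 2 = (m² + (4 + √2*(I*√6))*m) - 2 = (m² + (4 + 2*I*√3)*m) - 2 = (m² + m*(4 + 2*I*√3)) - 2 = -2 + m² + m*(4 + 2*I*√3))
n = -450 - 180*I*√3 (n = ((-2 + (-1)² + 2*(-1)*(2 + I*√3))*(-2))*(-45) = ((-2 + 1 + (-4 - 2*I*√3))*(-2))*(-45) = ((-5 - 2*I*√3)*(-2))*(-45) = (10 + 4*I*√3)*(-45) = -450 - 180*I*√3 ≈ -450.0 - 311.77*I)
n/(-38062) = (-450 - 180*I*√3)/(-38062) = (-450 - 180*I*√3)*(-1/38062) = 225/19031 + 90*I*√3/19031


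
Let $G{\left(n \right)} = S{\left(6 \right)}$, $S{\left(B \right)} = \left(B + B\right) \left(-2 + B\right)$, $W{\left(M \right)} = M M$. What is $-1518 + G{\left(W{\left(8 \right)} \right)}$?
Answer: $-1470$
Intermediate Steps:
$W{\left(M \right)} = M^{2}$
$S{\left(B \right)} = 2 B \left(-2 + B\right)$
$G{\left(n \right)} = 48$ ($G{\left(n \right)} = 2 \cdot 6 \left(-2 + 6\right) = 2 \cdot 6 \cdot 4 = 48$)
$-1518 + G{\left(W{\left(8 \right)} \right)} = -1518 + 48 = -1470$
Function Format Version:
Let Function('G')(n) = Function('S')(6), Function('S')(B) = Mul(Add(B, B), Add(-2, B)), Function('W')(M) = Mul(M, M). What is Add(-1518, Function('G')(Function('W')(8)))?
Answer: -1470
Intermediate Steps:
Function('W')(M) = Pow(M, 2)
Function('S')(B) = Mul(2, B, Add(-2, B)) (Function('S')(B) = Mul(Mul(2, B), Add(-2, B)) = Mul(2, B, Add(-2, B)))
Function('G')(n) = 48 (Function('G')(n) = Mul(2, 6, Add(-2, 6)) = Mul(2, 6, 4) = 48)
Add(-1518, Function('G')(Function('W')(8))) = Add(-1518, 48) = -1470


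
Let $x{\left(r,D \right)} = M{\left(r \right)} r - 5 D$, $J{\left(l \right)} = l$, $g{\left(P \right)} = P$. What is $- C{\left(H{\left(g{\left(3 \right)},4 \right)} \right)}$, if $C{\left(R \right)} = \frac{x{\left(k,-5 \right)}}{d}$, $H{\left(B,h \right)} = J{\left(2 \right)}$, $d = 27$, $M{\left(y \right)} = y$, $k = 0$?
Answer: $- \frac{25}{27} \approx -0.92593$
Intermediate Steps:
$H{\left(B,h \right)} = 2$
$x{\left(r,D \right)} = r^{2} - 5 D$ ($x{\left(r,D \right)} = r r - 5 D = r^{2} - 5 D$)
$C{\left(R \right)} = \frac{25}{27}$ ($C{\left(R \right)} = \frac{0^{2} - -25}{27} = \left(0 + 25\right) \frac{1}{27} = 25 \cdot \frac{1}{27} = \frac{25}{27}$)
$- C{\left(H{\left(g{\left(3 \right)},4 \right)} \right)} = \left(-1\right) \frac{25}{27} = - \frac{25}{27}$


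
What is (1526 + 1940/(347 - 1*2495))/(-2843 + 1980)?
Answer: -818977/463431 ≈ -1.7672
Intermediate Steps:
(1526 + 1940/(347 - 1*2495))/(-2843 + 1980) = (1526 + 1940/(347 - 2495))/(-863) = (1526 + 1940/(-2148))*(-1/863) = (1526 + 1940*(-1/2148))*(-1/863) = (1526 - 485/537)*(-1/863) = (818977/537)*(-1/863) = -818977/463431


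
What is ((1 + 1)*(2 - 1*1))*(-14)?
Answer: -28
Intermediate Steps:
((1 + 1)*(2 - 1*1))*(-14) = (2*(2 - 1))*(-14) = (2*1)*(-14) = 2*(-14) = -28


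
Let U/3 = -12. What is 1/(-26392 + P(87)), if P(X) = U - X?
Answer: -1/26515 ≈ -3.7714e-5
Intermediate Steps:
U = -36 (U = 3*(-12) = -36)
P(X) = -36 - X
1/(-26392 + P(87)) = 1/(-26392 + (-36 - 1*87)) = 1/(-26392 + (-36 - 87)) = 1/(-26392 - 123) = 1/(-26515) = -1/26515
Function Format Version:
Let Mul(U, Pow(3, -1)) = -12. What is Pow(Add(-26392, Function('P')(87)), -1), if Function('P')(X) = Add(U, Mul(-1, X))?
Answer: Rational(-1, 26515) ≈ -3.7714e-5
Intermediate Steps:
U = -36 (U = Mul(3, -12) = -36)
Function('P')(X) = Add(-36, Mul(-1, X))
Pow(Add(-26392, Function('P')(87)), -1) = Pow(Add(-26392, Add(-36, Mul(-1, 87))), -1) = Pow(Add(-26392, Add(-36, -87)), -1) = Pow(Add(-26392, -123), -1) = Pow(-26515, -1) = Rational(-1, 26515)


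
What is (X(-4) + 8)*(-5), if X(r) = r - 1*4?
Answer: 0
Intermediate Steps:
X(r) = -4 + r (X(r) = r - 4 = -4 + r)
(X(-4) + 8)*(-5) = ((-4 - 4) + 8)*(-5) = (-8 + 8)*(-5) = 0*(-5) = 0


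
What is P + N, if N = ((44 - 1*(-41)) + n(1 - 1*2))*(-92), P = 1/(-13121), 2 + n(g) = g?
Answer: -98984825/13121 ≈ -7544.0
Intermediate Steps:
n(g) = -2 + g
P = -1/13121 ≈ -7.6214e-5
N = -7544 (N = ((44 - 1*(-41)) + (-2 + (1 - 1*2)))*(-92) = ((44 + 41) + (-2 + (1 - 2)))*(-92) = (85 + (-2 - 1))*(-92) = (85 - 3)*(-92) = 82*(-92) = -7544)
P + N = -1/13121 - 7544 = -98984825/13121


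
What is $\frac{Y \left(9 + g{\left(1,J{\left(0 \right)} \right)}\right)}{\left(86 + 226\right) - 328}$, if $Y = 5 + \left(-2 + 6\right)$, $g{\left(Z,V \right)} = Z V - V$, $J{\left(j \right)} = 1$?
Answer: $- \frac{81}{16} \approx -5.0625$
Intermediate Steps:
$g{\left(Z,V \right)} = - V + V Z$ ($g{\left(Z,V \right)} = V Z - V = - V + V Z$)
$Y = 9$ ($Y = 5 + 4 = 9$)
$\frac{Y \left(9 + g{\left(1,J{\left(0 \right)} \right)}\right)}{\left(86 + 226\right) - 328} = \frac{9 \left(9 + 1 \left(-1 + 1\right)\right)}{\left(86 + 226\right) - 328} = \frac{9 \left(9 + 1 \cdot 0\right)}{312 - 328} = \frac{9 \left(9 + 0\right)}{-16} = 9 \cdot 9 \left(- \frac{1}{16}\right) = 81 \left(- \frac{1}{16}\right) = - \frac{81}{16}$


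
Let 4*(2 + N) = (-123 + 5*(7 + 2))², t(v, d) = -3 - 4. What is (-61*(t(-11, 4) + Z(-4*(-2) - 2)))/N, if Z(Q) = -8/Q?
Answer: 1525/4557 ≈ 0.33465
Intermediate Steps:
t(v, d) = -7
N = 1519 (N = -2 + (-123 + 5*(7 + 2))²/4 = -2 + (-123 + 5*9)²/4 = -2 + (-123 + 45)²/4 = -2 + (¼)*(-78)² = -2 + (¼)*6084 = -2 + 1521 = 1519)
(-61*(t(-11, 4) + Z(-4*(-2) - 2)))/N = -61*(-7 - 8/(-4*(-2) - 2))/1519 = -61*(-7 - 8/(8 - 2))*(1/1519) = -61*(-7 - 8/6)*(1/1519) = -61*(-7 - 8*⅙)*(1/1519) = -61*(-7 - 4/3)*(1/1519) = -61*(-25/3)*(1/1519) = (1525/3)*(1/1519) = 1525/4557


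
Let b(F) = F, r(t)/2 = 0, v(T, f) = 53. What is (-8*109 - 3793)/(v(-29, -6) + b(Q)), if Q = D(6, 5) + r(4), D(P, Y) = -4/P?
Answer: -13995/157 ≈ -89.140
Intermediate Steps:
r(t) = 0 (r(t) = 2*0 = 0)
Q = -⅔ (Q = -4/6 + 0 = -4*⅙ + 0 = -⅔ + 0 = -⅔ ≈ -0.66667)
(-8*109 - 3793)/(v(-29, -6) + b(Q)) = (-8*109 - 3793)/(53 - ⅔) = (-872 - 3793)/(157/3) = -4665*3/157 = -13995/157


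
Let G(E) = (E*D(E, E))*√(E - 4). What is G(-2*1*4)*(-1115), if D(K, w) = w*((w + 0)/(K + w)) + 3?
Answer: -17840*I*√3 ≈ -30900.0*I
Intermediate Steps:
D(K, w) = 3 + w²/(K + w) (D(K, w) = w*(w/(K + w)) + 3 = w²/(K + w) + 3 = 3 + w²/(K + w))
G(E) = √(-4 + E)*(E²/2 + 3*E) (G(E) = (E*((E² + 3*E + 3*E)/(E + E)))*√(E - 4) = (E*((E² + 6*E)/((2*E))))*√(-4 + E) = (E*((1/(2*E))*(E² + 6*E)))*√(-4 + E) = (E*((E² + 6*E)/(2*E)))*√(-4 + E) = (E²/2 + 3*E)*√(-4 + E) = √(-4 + E)*(E²/2 + 3*E))
G(-2*1*4)*(-1115) = ((-2*1*4)*√(-4 - 2*1*4)*(6 - 2*1*4)/2)*(-1115) = ((-2*4)*√(-4 - 2*4)*(6 - 2*4)/2)*(-1115) = ((½)*(-8)*√(-4 - 8)*(6 - 8))*(-1115) = ((½)*(-8)*√(-12)*(-2))*(-1115) = ((½)*(-8)*(2*I*√3)*(-2))*(-1115) = (16*I*√3)*(-1115) = -17840*I*√3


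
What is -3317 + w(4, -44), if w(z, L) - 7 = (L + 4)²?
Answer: -1710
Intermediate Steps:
w(z, L) = 7 + (4 + L)² (w(z, L) = 7 + (L + 4)² = 7 + (4 + L)²)
-3317 + w(4, -44) = -3317 + (7 + (4 - 44)²) = -3317 + (7 + (-40)²) = -3317 + (7 + 1600) = -3317 + 1607 = -1710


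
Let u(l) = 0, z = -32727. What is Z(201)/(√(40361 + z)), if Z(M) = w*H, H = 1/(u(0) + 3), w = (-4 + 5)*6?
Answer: √7634/3817 ≈ 0.022890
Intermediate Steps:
w = 6 (w = 1*6 = 6)
H = ⅓ (H = 1/(0 + 3) = 1/3 = ⅓ ≈ 0.33333)
Z(M) = 2 (Z(M) = 6*(⅓) = 2)
Z(201)/(√(40361 + z)) = 2/(√(40361 - 32727)) = 2/(√7634) = 2*(√7634/7634) = √7634/3817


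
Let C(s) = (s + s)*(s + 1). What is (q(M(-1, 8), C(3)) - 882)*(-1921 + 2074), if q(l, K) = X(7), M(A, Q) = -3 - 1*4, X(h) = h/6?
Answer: -269535/2 ≈ -1.3477e+5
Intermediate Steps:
X(h) = h/6 (X(h) = h*(⅙) = h/6)
M(A, Q) = -7 (M(A, Q) = -3 - 4 = -7)
C(s) = 2*s*(1 + s) (C(s) = (2*s)*(1 + s) = 2*s*(1 + s))
q(l, K) = 7/6 (q(l, K) = (⅙)*7 = 7/6)
(q(M(-1, 8), C(3)) - 882)*(-1921 + 2074) = (7/6 - 882)*(-1921 + 2074) = -5285/6*153 = -269535/2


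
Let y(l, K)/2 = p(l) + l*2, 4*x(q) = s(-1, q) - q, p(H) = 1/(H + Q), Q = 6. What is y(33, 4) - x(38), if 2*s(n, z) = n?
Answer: 44203/312 ≈ 141.68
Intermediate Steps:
s(n, z) = n/2
p(H) = 1/(6 + H) (p(H) = 1/(H + 6) = 1/(6 + H))
x(q) = -⅛ - q/4 (x(q) = ((½)*(-1) - q)/4 = (-½ - q)/4 = -⅛ - q/4)
y(l, K) = 2/(6 + l) + 4*l (y(l, K) = 2*(1/(6 + l) + l*2) = 2*(1/(6 + l) + 2*l) = 2/(6 + l) + 4*l)
y(33, 4) - x(38) = 2*(1 + 2*33*(6 + 33))/(6 + 33) - (-⅛ - ¼*38) = 2*(1 + 2*33*39)/39 - (-⅛ - 19/2) = 2*(1/39)*(1 + 2574) - 1*(-77/8) = 2*(1/39)*2575 + 77/8 = 5150/39 + 77/8 = 44203/312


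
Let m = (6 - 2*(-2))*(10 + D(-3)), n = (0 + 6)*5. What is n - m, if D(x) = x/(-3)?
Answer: -80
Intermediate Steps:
n = 30 (n = 6*5 = 30)
D(x) = -x/3 (D(x) = x*(-⅓) = -x/3)
m = 110 (m = (6 - 2*(-2))*(10 - ⅓*(-3)) = (6 + 4)*(10 + 1) = 10*11 = 110)
n - m = 30 - 1*110 = 30 - 110 = -80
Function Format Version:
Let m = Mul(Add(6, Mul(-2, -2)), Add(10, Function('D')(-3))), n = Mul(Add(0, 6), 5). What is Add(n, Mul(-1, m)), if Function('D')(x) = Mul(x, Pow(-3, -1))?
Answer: -80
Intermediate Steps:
n = 30 (n = Mul(6, 5) = 30)
Function('D')(x) = Mul(Rational(-1, 3), x) (Function('D')(x) = Mul(x, Rational(-1, 3)) = Mul(Rational(-1, 3), x))
m = 110 (m = Mul(Add(6, Mul(-2, -2)), Add(10, Mul(Rational(-1, 3), -3))) = Mul(Add(6, 4), Add(10, 1)) = Mul(10, 11) = 110)
Add(n, Mul(-1, m)) = Add(30, Mul(-1, 110)) = Add(30, -110) = -80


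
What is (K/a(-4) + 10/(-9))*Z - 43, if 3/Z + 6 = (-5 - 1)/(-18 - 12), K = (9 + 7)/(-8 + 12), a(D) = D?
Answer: -3646/87 ≈ -41.908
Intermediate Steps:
K = 4 (K = 16/4 = 16*(¼) = 4)
Z = -15/29 (Z = 3/(-6 + (-5 - 1)/(-18 - 12)) = 3/(-6 - 6/(-30)) = 3/(-6 - 6*(-1/30)) = 3/(-6 + ⅕) = 3/(-29/5) = 3*(-5/29) = -15/29 ≈ -0.51724)
(K/a(-4) + 10/(-9))*Z - 43 = (4/(-4) + 10/(-9))*(-15/29) - 43 = (4*(-¼) + 10*(-⅑))*(-15/29) - 43 = (-1 - 10/9)*(-15/29) - 43 = -19/9*(-15/29) - 43 = 95/87 - 43 = -3646/87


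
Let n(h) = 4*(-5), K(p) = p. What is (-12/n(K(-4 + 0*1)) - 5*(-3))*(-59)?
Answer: -4602/5 ≈ -920.40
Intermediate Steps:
n(h) = -20
(-12/n(K(-4 + 0*1)) - 5*(-3))*(-59) = (-12/(-20) - 5*(-3))*(-59) = (-1/20*(-12) + 15)*(-59) = (3/5 + 15)*(-59) = (78/5)*(-59) = -4602/5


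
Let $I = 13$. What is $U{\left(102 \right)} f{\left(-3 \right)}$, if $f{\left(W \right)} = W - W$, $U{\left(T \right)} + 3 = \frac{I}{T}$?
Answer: $0$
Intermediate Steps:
$U{\left(T \right)} = -3 + \frac{13}{T}$
$f{\left(W \right)} = 0$
$U{\left(102 \right)} f{\left(-3 \right)} = \left(-3 + \frac{13}{102}\right) 0 = \left(- \frac{293}{102}\right) 0 = 0$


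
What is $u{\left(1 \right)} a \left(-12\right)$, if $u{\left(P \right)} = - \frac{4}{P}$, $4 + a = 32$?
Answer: $1344$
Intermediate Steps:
$a = 28$ ($a = -4 + 32 = 28$)
$u{\left(1 \right)} a \left(-12\right) = - \frac{4}{1} \cdot 28 \left(-12\right) = \left(-4\right) 1 \cdot 28 \left(-12\right) = \left(-4\right) 28 \left(-12\right) = \left(-112\right) \left(-12\right) = 1344$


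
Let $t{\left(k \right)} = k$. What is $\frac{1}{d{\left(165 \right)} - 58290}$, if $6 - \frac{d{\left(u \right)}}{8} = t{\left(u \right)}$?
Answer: $- \frac{1}{59562} \approx -1.6789 \cdot 10^{-5}$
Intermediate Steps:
$d{\left(u \right)} = 48 - 8 u$
$\frac{1}{d{\left(165 \right)} - 58290} = \frac{1}{\left(48 - 1320\right) - 58290} = \frac{1}{-1272 - 58290} = \frac{1}{-59562} = - \frac{1}{59562}$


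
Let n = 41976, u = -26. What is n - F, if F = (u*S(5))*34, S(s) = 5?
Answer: 46396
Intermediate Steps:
F = -4420 (F = -26*5*34 = -130*34 = -4420)
n - F = 41976 - 1*(-4420) = 41976 + 4420 = 46396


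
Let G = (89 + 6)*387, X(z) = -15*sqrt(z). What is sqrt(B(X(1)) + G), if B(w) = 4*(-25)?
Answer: sqrt(36665) ≈ 191.48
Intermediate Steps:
B(w) = -100
G = 36765 (G = 95*387 = 36765)
sqrt(B(X(1)) + G) = sqrt(-100 + 36765) = sqrt(36665)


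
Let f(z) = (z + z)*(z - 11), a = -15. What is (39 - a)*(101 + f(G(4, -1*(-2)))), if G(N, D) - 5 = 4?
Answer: 3510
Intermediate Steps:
G(N, D) = 9 (G(N, D) = 5 + 4 = 9)
f(z) = 2*z*(-11 + z) (f(z) = (2*z)*(-11 + z) = 2*z*(-11 + z))
(39 - a)*(101 + f(G(4, -1*(-2)))) = (39 - 1*(-15))*(101 + 2*9*(-11 + 9)) = (39 + 15)*(101 + 2*9*(-2)) = 54*(101 - 36) = 54*65 = 3510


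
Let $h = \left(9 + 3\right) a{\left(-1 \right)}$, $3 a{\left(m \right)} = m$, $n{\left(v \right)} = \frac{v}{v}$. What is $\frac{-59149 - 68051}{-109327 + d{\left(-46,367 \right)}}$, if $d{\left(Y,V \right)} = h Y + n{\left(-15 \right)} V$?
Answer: $\frac{15900}{13597} \approx 1.1694$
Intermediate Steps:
$n{\left(v \right)} = 1$
$a{\left(m \right)} = \frac{m}{3}$
$h = -4$ ($h = \left(9 + 3\right) \frac{1}{3} \left(-1\right) = 12 \left(- \frac{1}{3}\right) = -4$)
$d{\left(Y,V \right)} = V - 4 Y$ ($d{\left(Y,V \right)} = - 4 Y + 1 V = - 4 Y + V = V - 4 Y$)
$\frac{-59149 - 68051}{-109327 + d{\left(-46,367 \right)}} = \frac{-59149 - 68051}{-109327 + \left(367 - -184\right)} = \frac{-59149 - 68051}{-109327 + \left(367 + 184\right)} = - \frac{127200}{-109327 + 551} = - \frac{127200}{-108776} = \left(-127200\right) \left(- \frac{1}{108776}\right) = \frac{15900}{13597}$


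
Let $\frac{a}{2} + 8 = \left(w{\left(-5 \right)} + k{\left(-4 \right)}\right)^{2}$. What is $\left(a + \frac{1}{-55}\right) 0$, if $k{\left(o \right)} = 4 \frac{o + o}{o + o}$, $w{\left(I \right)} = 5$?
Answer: $0$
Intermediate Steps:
$k{\left(o \right)} = 4$ ($k{\left(o \right)} = 4 \frac{2 o}{2 o} = 4 \cdot 2 o \frac{1}{2 o} = 4 \cdot 1 = 4$)
$a = 146$ ($a = -16 + 2 \left(5 + 4\right)^{2} = -16 + 2 \cdot 9^{2} = -16 + 2 \cdot 81 = -16 + 162 = 146$)
$\left(a + \frac{1}{-55}\right) 0 = \left(146 + \frac{1}{-55}\right) 0 = \left(146 - \frac{1}{55}\right) 0 = \frac{8029}{55} \cdot 0 = 0$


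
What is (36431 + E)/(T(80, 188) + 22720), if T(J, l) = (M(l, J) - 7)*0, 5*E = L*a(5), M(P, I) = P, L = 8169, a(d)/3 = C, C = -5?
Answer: 2981/5680 ≈ 0.52482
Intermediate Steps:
a(d) = -15 (a(d) = 3*(-5) = -15)
E = -24507 (E = (8169*(-15))/5 = (1/5)*(-122535) = -24507)
T(J, l) = 0 (T(J, l) = (l - 7)*0 = (-7 + l)*0 = 0)
(36431 + E)/(T(80, 188) + 22720) = (36431 - 24507)/(0 + 22720) = 11924/22720 = 11924*(1/22720) = 2981/5680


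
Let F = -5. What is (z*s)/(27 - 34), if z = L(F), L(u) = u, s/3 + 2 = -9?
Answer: -165/7 ≈ -23.571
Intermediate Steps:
s = -33 (s = -6 + 3*(-9) = -6 - 27 = -33)
z = -5
(z*s)/(27 - 34) = (-5*(-33))/(27 - 34) = 165/(-7) = 165*(-⅐) = -165/7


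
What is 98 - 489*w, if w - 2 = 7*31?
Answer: -106993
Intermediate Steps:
w = 219 (w = 2 + 7*31 = 2 + 217 = 219)
98 - 489*w = 98 - 489*219 = 98 - 107091 = -106993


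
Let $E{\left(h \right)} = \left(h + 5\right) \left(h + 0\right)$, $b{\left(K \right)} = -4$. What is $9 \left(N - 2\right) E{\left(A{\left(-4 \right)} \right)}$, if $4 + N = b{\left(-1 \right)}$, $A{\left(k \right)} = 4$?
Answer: $-3240$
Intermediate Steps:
$N = -8$ ($N = -4 - 4 = -8$)
$E{\left(h \right)} = h \left(5 + h\right)$ ($E{\left(h \right)} = \left(5 + h\right) h = h \left(5 + h\right)$)
$9 \left(N - 2\right) E{\left(A{\left(-4 \right)} \right)} = 9 \left(-8 - 2\right) 4 \left(5 + 4\right) = 9 \left(-10\right) 4 \cdot 9 = \left(-90\right) 36 = -3240$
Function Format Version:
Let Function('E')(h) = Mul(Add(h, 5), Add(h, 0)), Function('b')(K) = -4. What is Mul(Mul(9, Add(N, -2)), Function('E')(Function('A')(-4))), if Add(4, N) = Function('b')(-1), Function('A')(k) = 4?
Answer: -3240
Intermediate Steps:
N = -8 (N = Add(-4, -4) = -8)
Function('E')(h) = Mul(h, Add(5, h)) (Function('E')(h) = Mul(Add(5, h), h) = Mul(h, Add(5, h)))
Mul(Mul(9, Add(N, -2)), Function('E')(Function('A')(-4))) = Mul(Mul(9, Add(-8, -2)), Mul(4, Add(5, 4))) = Mul(Mul(9, -10), Mul(4, 9)) = Mul(-90, 36) = -3240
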